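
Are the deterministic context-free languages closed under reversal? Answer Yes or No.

L = {c bⁿaⁿ : n≥0} ∪ {d b²ⁿaⁿ : n≥0} is a DCFL: the first symbol tells a deterministic PDA whether to pop one or two b's per a. Its reversal Lᴿ = {aⁿbⁿ c : n≥0} ∪ {aⁿb²ⁿ d : n≥0} is not. DCFLs are closed under right quotient by regular languages, and Lᴿ/{c, d} = {aⁿbⁿ : n≥0} ∪ {aⁿb²ⁿ : n≥0} — the standard context-free language accepted by no deterministic PDA (intuitively the machine would have to commit to a b-to-a ratio before the distinguishing marker arrives; formally, a DPDA for it would have a single run on aⁿb²ⁿ, accepting after the prefix aⁿbⁿ and accepting again after n more b's; an ordinary PDA that simulates it on a's and b's and, at any moment when it is accepting, may switch to reading only a fresh letter e while feeding each e to the simulation as a b, would accept aⁱbʲeᵏ (k≥1) exactly when both aⁱbʲ and aⁱbʲ⁺ᵏ are in the language, i.e. its language intersected with the regular set a*b*e⁺ would be exactly {aⁿbⁿeⁿ : n≥1} — impossible, since context-free languages are closed under intersection with regular sets and {aⁿbⁿeⁿ} is not context-free). So Lᴿ cannot be a DCFL.

No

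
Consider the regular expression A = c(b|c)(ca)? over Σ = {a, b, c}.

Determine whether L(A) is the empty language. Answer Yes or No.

No

The string cb matches the expression, so it belongs to L(A).
Since L(A) contains at least one string, it is not empty.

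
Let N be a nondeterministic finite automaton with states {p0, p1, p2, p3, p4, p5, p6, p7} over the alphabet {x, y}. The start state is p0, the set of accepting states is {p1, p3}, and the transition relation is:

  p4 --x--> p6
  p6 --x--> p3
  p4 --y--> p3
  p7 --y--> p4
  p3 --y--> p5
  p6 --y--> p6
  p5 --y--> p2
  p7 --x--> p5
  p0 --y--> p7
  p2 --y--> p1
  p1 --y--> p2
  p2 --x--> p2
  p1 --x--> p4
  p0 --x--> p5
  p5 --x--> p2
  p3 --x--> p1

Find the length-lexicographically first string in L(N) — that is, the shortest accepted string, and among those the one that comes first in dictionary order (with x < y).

xxy

A breadth-first search from p0 reaches an accepting state first via the path p0 → p5 → p2 → p1 on input xxy.
No string of length < 3 is accepted (BFS exhausts all shorter strings without reaching an accepting state), and xxy is the lexicographically least accepting string of length 3.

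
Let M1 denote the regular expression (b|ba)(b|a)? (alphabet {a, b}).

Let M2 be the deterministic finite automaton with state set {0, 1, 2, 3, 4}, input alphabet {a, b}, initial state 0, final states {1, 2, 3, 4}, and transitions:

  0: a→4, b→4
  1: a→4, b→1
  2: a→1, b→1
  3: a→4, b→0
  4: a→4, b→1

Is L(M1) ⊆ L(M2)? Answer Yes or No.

Converting the expression M1 to a DFA (subset construction, then merging equivalent states) gives the minimal DFA with states {r0, r1, r2, r3, r4}, start state r0, accepting states {r2, r3, r4} and transitions r0: a→r1, b→r2; r1: a→r1, b→r1; r2: a→r3, b→r4; r3: a→r4, b→r4; r4: a→r1, b→r1.
Exploring the product automaton M1 × M2 from the start pair (r0, 0), following both machines on each input symbol, reaches 7 state pairs: (r0, 0), (r1, 4), (r2, 4), (r1, 1), (r3, 4), (r4, 1), (r4, 4).
M1 accepts in {r2, r3, r4} and M2 accepts in {1, 2, 3, 4}. The reachable pairs whose M1-component is accepting are (r2, 4), (r3, 4), (r4, 1), (r4, 4); in each of them the M2-component is accepting too, so the product for L(M1) \ L(M2) (M1-component accepting, M2-component rejecting) has no reachable accepting pair and the difference is empty.
Hence every string in L(M1) is also in L(M2).

Yes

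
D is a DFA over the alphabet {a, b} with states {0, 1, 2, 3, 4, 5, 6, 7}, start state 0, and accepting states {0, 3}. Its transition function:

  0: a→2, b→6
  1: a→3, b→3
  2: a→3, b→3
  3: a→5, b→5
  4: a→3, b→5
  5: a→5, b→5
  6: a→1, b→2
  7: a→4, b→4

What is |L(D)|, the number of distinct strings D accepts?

7

The useful subgraph on states {0, 1, 2, 3, 6} is acyclic, so L(D) is finite; the longest accepting path visits 4 useful states, giving maximum string length 3.
Counting accepting paths from 0 by length: 1 of length 0, 2 of length 2, 4 of length 3. Total 7.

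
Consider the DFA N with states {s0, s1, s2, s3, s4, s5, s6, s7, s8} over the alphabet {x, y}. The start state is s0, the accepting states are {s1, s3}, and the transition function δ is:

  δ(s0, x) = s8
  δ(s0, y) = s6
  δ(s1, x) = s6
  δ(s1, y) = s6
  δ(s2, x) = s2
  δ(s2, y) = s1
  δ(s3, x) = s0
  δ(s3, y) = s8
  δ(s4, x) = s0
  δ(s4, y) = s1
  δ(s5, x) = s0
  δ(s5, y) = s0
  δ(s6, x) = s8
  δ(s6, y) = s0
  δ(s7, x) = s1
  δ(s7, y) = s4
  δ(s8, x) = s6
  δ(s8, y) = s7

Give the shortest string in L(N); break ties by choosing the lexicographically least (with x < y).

A breadth-first search from s0 reaches an accepting state first via the path s0 → s8 → s7 → s1 on input xyx.
No string of length < 3 is accepted (BFS exhausts all shorter strings without reaching an accepting state), and xyx is the lexicographically least accepting string of length 3.

xyx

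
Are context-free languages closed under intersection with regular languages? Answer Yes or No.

Run a PDA for the context-free language and a DFA for the regular one in parallel (product of finite controls, the PDA's stack unchanged, the DFA advancing only on input moves); the product PDA accepts exactly the intersection. (Intersection of two CFLs, by contrast, can fail to be context-free.)
So the context-free languages are closed under intersection with a regular language.

Yes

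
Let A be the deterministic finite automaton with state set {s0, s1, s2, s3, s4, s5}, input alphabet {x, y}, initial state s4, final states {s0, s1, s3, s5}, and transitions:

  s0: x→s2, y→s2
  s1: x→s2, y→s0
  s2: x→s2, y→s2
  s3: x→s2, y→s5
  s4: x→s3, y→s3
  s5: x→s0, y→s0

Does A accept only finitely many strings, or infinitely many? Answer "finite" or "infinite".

finite

The useful states (reachable from s4 and able to reach an accepting state) are {s0, s3, s4, s5}.
Restricted to these states the transition graph has no cycle, so every accepting path has bounded length and L is finite.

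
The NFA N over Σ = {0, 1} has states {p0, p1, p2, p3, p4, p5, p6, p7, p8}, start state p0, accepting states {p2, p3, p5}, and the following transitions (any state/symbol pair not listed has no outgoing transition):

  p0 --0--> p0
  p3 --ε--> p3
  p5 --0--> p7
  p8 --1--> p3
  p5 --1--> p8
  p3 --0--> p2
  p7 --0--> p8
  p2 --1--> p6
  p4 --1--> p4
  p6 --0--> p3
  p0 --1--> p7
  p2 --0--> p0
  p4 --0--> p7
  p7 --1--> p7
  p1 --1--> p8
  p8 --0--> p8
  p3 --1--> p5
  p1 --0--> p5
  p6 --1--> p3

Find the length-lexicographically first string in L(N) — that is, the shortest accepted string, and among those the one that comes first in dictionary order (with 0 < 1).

101

A breadth-first search from p0 reaches an accepting state first via the path p0 → p7 → p8 → p3 on input 101.
No string of length < 3 is accepted (BFS exhausts all shorter strings without reaching an accepting state), and 101 is the lexicographically least accepting string of length 3.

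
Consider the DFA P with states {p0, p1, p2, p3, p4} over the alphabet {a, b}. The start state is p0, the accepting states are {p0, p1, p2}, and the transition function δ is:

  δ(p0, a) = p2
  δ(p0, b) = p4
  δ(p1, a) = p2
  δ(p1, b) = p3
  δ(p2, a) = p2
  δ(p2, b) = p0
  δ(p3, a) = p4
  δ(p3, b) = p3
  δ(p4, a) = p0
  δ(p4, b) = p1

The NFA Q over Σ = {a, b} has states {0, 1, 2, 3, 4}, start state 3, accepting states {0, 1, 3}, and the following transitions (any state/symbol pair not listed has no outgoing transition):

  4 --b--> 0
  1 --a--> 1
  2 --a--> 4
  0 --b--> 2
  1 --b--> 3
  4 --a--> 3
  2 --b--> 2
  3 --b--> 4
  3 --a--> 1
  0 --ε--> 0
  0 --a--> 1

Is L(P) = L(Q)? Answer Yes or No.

Exploring the product automaton P × Q from the start pair (p0, 3), following both machines on each input symbol, reaches 5 state pairs: (p0, 3), (p2, 1), (p4, 4), (p1, 0), (p3, 2).
P accepts in {p0, p1, p2} and Q accepts in {0, 1, 3}. In every reachable pair the two components are either both accepting — (p0, 3), (p2, 1), (p1, 0) — or both non-accepting, so no string is accepted by exactly one of the machines: L(P) \ L(Q) and L(Q) \ L(P) are both empty.
Hence every string is accepted by P iff it is accepted by Q, and the two languages coincide.

Yes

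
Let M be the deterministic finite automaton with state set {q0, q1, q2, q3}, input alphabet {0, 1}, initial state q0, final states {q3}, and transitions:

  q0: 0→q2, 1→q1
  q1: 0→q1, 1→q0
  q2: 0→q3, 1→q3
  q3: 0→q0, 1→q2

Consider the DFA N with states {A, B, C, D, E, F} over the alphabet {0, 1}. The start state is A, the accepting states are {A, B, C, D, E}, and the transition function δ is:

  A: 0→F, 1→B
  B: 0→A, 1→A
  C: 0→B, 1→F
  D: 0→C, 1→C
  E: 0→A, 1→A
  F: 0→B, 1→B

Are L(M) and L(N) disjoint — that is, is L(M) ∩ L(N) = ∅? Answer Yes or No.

The string 00 is accepted by both M and N.
Hence L(M) ∩ L(N) ≠ ∅.

No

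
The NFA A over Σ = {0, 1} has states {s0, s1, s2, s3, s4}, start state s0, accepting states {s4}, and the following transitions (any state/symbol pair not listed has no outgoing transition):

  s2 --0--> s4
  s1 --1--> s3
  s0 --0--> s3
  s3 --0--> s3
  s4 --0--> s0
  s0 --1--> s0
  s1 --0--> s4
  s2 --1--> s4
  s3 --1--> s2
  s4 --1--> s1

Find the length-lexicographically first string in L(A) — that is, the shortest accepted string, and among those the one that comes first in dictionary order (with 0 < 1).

010

A breadth-first search from s0 reaches an accepting state first via the path s0 → s3 → s2 → s4 on input 010.
No string of length < 3 is accepted (BFS exhausts all shorter strings without reaching an accepting state), and 010 is the lexicographically least accepting string of length 3.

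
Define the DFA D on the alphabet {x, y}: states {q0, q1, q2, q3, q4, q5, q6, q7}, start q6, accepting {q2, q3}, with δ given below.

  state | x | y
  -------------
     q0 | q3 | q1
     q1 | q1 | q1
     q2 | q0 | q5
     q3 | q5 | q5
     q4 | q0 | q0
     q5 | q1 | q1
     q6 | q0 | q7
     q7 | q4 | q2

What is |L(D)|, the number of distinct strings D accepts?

The useful subgraph on states {q0, q2, q3, q4, q6, q7} is acyclic, so L(D) is finite; the longest accepting path visits 5 useful states, giving maximum string length 4.
Counting accepting paths from q6 by length: 2 of length 2, 3 of length 4. Total 5.

5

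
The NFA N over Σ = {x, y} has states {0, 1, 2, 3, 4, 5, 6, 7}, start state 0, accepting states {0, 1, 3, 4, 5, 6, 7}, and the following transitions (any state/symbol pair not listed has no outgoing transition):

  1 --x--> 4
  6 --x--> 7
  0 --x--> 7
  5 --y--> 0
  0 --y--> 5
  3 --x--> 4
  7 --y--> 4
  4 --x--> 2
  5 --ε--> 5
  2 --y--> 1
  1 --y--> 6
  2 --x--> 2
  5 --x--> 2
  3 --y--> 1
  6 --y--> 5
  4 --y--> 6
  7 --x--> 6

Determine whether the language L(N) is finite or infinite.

State 0 is reachable from the start and can reach an accepting state, and it lies on the cycle 0 → 5 → 0.
Traversing that cycle any number of times yields accepted strings of unbounded length, so the language is infinite.

infinite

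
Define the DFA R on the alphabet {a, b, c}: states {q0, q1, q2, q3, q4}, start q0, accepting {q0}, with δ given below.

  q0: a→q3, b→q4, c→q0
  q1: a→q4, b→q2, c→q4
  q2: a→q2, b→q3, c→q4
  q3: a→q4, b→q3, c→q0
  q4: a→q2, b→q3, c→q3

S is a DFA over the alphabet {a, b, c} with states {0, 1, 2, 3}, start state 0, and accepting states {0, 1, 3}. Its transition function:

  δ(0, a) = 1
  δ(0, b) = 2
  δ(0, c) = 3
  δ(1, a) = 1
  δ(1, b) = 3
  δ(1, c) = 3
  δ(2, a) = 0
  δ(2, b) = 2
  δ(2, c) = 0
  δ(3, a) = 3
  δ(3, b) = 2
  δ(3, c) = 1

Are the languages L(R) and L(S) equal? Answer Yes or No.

No

The string a is accepted by S but rejected by R.
So L(R) ≠ L(S).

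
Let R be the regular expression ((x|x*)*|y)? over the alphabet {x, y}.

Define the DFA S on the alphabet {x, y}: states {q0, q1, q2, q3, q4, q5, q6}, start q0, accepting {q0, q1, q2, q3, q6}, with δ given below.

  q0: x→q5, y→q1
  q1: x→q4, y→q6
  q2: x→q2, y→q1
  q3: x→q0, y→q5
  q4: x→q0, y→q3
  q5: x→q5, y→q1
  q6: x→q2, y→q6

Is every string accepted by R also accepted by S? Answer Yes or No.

The string x is in L(R) but not in L(S).
So L(R) ⊄ L(S).

No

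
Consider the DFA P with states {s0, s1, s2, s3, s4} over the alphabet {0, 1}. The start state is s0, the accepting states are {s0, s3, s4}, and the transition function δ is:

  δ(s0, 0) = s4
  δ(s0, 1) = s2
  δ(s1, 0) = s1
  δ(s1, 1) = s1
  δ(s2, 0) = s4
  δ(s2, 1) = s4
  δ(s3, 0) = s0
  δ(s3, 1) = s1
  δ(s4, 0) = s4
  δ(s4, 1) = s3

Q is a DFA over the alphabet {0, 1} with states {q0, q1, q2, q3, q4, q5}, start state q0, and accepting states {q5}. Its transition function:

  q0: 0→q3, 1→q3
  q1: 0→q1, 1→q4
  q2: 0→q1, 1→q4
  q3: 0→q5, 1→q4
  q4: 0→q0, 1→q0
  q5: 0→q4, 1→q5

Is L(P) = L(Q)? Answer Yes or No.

The empty string ε is accepted by P but rejected by Q.
So L(P) ≠ L(Q).

No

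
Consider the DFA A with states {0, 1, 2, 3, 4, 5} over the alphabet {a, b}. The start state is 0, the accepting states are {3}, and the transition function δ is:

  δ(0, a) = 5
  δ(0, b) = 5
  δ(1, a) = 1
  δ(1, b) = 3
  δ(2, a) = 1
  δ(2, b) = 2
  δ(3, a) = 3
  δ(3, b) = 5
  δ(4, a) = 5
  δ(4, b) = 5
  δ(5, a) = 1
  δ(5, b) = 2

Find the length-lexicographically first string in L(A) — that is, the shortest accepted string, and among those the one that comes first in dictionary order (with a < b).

A breadth-first search from 0 reaches an accepting state first via the path 0 → 5 → 1 → 3 on input aab.
No string of length < 3 is accepted (BFS exhausts all shorter strings without reaching an accepting state), and aab is the lexicographically least accepting string of length 3.

aab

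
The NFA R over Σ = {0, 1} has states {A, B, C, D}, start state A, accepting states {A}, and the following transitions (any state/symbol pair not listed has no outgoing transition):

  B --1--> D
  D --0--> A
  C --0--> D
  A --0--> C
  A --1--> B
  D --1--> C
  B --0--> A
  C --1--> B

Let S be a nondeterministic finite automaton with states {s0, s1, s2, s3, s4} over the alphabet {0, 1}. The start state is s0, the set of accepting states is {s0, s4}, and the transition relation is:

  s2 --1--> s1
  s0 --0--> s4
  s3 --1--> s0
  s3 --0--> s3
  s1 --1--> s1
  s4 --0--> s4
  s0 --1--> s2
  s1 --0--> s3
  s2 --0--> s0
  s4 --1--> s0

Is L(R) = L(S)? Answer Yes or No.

No

The string 110 is accepted by R but rejected by S.
So L(R) ≠ L(S).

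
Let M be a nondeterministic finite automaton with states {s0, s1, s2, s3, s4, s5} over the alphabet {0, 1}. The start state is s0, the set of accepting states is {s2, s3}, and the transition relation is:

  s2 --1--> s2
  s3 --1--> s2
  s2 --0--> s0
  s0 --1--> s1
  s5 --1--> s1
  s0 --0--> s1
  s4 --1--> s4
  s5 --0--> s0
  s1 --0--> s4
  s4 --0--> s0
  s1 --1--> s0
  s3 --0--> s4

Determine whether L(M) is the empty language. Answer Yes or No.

Yes

The states reachable from the start state are {s0, s1, s4}.
None of the accepting states {s2, s3} is reachable, so no string is accepted and L(M) = ∅.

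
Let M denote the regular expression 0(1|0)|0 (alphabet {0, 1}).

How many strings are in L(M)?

The expression has no Kleene star, so L(M) is finite. Expanding the alternatives gives {0, 00, 01}.
That is 1 of length 1, 2 of length 2: 3 strings in all.

3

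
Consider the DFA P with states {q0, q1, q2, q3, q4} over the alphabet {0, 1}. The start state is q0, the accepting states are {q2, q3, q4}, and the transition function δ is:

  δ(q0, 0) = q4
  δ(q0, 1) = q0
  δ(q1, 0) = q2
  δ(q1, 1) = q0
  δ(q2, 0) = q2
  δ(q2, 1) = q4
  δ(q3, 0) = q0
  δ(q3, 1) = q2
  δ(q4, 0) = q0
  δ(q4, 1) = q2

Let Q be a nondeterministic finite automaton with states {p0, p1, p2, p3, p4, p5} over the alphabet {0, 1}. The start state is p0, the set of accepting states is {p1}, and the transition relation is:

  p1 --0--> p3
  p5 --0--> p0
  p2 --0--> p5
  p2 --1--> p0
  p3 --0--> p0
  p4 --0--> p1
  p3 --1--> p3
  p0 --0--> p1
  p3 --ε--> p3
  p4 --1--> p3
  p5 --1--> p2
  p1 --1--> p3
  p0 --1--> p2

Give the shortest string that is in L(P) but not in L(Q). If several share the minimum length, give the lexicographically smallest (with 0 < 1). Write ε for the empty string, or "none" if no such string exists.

The string 01 is accepted by P but not by Q.
No shorter string lies in the difference, and 01 is the lexicographically first length-2 string in L(P) \ L(Q).

01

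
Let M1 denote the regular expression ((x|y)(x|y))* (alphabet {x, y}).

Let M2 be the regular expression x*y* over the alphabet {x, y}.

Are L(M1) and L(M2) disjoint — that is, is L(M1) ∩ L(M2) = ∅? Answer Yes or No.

No

The empty string ε is accepted by both M1 and M2.
Hence L(M1) ∩ L(M2) ≠ ∅.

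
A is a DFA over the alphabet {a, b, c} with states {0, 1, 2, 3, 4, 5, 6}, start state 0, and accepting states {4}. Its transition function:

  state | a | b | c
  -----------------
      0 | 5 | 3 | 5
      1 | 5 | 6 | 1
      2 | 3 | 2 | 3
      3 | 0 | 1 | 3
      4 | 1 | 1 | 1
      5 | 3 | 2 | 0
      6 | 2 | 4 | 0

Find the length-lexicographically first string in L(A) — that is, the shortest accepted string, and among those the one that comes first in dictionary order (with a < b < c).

bbbb

A breadth-first search from 0 reaches an accepting state first via the path 0 → 3 → 1 → 6 → 4 on input bbbb.
No string of length < 4 is accepted (BFS exhausts all shorter strings without reaching an accepting state), and bbbb is the lexicographically least accepting string of length 4.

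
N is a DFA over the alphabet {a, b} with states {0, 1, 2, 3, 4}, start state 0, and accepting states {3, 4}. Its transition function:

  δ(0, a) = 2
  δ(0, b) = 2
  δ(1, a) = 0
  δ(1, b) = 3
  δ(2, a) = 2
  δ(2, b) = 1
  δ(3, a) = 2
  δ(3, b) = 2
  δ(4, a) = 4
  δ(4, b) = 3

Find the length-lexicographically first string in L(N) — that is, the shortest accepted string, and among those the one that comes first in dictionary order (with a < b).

abb

A breadth-first search from 0 reaches an accepting state first via the path 0 → 2 → 1 → 3 on input abb.
No string of length < 3 is accepted (BFS exhausts all shorter strings without reaching an accepting state), and abb is the lexicographically least accepting string of length 3.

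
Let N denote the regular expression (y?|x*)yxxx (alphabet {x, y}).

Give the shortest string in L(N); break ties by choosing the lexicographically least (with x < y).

yxxx

By inspection of the expression, no string of length less than 4 matches, and yxxx is the lexicographically first match of length 4.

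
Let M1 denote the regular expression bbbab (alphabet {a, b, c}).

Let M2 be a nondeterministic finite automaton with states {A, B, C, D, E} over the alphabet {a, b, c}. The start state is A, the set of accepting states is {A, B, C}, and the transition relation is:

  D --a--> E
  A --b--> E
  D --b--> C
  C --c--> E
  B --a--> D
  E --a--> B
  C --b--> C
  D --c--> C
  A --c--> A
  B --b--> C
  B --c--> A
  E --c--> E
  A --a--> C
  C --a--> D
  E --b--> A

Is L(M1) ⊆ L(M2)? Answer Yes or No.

Converting the expression M1 to a DFA (subset construction, then merging equivalent states) gives the minimal DFA with states {r0, r1, r2, r3, r4, r5, r6}, start state r0, accepting states {r6} and transitions r0: a→r1, b→r2, c→r1; r1: a→r1, b→r1, c→r1; r2: a→r1, b→r3, c→r1; r3: a→r1, b→r4, c→r1; r4: a→r5, b→r1, c→r1; r5: a→r1, b→r6, c→r1; r6: a→r1, b→r1, c→r1.
Exploring the product automaton M1 × M2 from the start pair (r0, A), following both machines on each input symbol, reaches 11 state pairs: (r0, A), (r1, C), (r2, E), (r1, A), (r1, D), (r1, E), (r1, B), (r3, A), (r4, E), (r5, B), (r6, C).
M1 accepts in {r6} and M2 accepts in {A, B, C}. The reachable pairs whose M1-component is accepting are (r6, C); in each of them the M2-component is accepting too, so the product for L(M1) \ L(M2) (M1-component accepting, M2-component rejecting) has no reachable accepting pair and the difference is empty.
Hence every string in L(M1) is also in L(M2).

Yes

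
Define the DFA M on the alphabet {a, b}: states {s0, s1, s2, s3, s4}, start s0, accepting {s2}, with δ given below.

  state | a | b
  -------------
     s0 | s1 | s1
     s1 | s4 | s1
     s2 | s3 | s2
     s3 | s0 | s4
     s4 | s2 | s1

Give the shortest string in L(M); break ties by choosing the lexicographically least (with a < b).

aaa

A breadth-first search from s0 reaches an accepting state first via the path s0 → s1 → s4 → s2 on input aaa.
No string of length < 3 is accepted (BFS exhausts all shorter strings without reaching an accepting state), and aaa is the lexicographically least accepting string of length 3.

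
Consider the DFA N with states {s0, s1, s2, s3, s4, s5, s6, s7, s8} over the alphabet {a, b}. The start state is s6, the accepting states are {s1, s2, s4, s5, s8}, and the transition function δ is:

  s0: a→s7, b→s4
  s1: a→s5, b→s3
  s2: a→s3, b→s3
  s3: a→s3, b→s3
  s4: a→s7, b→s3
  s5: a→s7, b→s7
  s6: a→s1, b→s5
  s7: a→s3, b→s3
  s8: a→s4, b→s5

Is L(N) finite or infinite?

finite

The useful states (reachable from s6 and able to reach an accepting state) are {s1, s5, s6}.
Restricted to these states the transition graph has no cycle, so every accepting path has bounded length and L is finite.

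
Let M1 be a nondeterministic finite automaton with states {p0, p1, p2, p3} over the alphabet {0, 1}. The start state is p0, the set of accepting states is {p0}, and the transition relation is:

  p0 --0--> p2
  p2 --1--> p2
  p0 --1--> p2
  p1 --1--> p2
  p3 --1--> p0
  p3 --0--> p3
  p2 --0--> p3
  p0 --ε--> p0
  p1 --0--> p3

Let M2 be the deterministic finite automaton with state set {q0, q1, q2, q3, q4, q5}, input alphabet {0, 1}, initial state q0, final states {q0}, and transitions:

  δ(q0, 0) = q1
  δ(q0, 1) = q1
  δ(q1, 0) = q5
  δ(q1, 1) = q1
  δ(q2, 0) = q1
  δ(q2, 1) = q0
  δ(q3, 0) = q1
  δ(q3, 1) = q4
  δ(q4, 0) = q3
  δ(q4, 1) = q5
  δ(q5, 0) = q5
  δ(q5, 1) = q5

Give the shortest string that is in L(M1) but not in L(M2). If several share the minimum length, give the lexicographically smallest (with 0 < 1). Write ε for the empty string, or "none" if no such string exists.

The string 001 is accepted by M1 but not by M2.
No shorter string lies in the difference, and 001 is the lexicographically first length-3 string in L(M1) \ L(M2).

001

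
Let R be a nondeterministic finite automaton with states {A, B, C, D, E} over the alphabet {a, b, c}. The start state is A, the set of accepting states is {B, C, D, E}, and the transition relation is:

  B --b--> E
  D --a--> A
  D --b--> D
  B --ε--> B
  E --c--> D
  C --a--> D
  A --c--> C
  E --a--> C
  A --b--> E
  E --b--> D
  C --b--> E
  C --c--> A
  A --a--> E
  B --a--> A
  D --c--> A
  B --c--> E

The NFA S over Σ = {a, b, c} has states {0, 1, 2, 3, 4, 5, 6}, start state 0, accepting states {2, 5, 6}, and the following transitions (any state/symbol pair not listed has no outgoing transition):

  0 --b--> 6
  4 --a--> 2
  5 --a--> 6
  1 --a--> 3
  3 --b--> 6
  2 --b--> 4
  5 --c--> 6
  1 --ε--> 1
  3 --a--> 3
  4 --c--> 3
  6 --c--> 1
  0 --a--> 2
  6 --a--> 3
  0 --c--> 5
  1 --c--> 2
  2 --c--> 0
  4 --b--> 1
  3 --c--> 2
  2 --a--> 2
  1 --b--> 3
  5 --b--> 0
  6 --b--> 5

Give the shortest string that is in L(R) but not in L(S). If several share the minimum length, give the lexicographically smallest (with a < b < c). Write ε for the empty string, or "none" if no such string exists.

ab

The string ab is accepted by R but not by S.
No shorter string lies in the difference, and ab is the lexicographically first length-2 string in L(R) \ L(S).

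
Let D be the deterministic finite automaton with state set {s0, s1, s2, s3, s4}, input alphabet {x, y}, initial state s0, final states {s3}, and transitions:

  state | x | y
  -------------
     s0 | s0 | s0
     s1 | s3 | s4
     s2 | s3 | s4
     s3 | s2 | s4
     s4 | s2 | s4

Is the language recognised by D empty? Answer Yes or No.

Yes

The states reachable from the start state are {s0}.
None of the accepting states {s3} is reachable, so no string is accepted and L(D) = ∅.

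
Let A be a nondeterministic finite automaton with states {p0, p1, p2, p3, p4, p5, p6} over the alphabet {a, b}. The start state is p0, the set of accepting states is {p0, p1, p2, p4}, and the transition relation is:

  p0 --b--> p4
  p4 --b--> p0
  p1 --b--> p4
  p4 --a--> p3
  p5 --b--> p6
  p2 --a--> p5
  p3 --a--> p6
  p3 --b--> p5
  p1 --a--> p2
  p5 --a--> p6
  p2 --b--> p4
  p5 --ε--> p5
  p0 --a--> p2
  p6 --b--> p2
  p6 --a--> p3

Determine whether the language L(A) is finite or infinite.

State p0 is reachable from the start and can reach an accepting state, and it lies on the cycle p0 → p2 → p4 → p0.
Traversing that cycle any number of times yields accepted strings of unbounded length, so the language is infinite.

infinite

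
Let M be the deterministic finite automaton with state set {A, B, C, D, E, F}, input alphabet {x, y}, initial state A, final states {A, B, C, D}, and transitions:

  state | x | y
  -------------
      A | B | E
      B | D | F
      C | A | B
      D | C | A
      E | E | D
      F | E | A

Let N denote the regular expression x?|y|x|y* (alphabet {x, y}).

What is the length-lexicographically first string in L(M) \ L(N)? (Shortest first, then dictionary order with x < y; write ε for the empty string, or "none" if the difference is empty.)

xx

The string xx is accepted by M but not by N.
No shorter string lies in the difference, and xx is the lexicographically first length-2 string in L(M) \ L(N).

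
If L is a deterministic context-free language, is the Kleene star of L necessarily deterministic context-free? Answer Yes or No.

L = {c aⁿbⁿ : n≥0} ∪ {cc aⁿb²ⁿ : n≥0} is a DCFL (the number of leading c's fixes which ratio the DPDA checks), but L* is not. Every word of L starts with c, so in a factorisation of the string cc aⁱbʲ (i≥1) into words of L each factor begins at one of the two c's: either the whole string is a single word of L (forcing j = 2i), or it splits as c · (c aⁱbʲ) with c ∈ L (take n = 0) and c aⁱbʲ ∈ L (forcing j = i). Thus L* ∩ cca⁺b* = {cc aⁿbⁿ : n≥1} ∪ {cc aⁿb²ⁿ : n≥1}. A DPDA for L* would give one for this intersection with a regular set, and, started from its configuration after reading cc, one for {aⁿbⁿ : n≥1} ∪ {aⁿb²ⁿ : n≥1}, which no deterministic PDA accepts (a DPDA for it would have a single run on aⁿb²ⁿ, accepting after the prefix aⁿbⁿ and accepting again after n more b's; an ordinary PDA that simulates it on a's and b's and, at any moment when it is accepting, may switch to reading only a fresh letter d while feeding each d to the simulation as a b, would accept aⁱbʲdᵏ (k≥1) exactly when both aⁱbʲ and aⁱbʲ⁺ᵏ are in the language, i.e. its language intersected with the regular set a*b*d⁺ would be exactly {aⁿbⁿdⁿ : n≥1} — impossible, since context-free languages are closed under intersection with regular sets and {aⁿbⁿdⁿ} is not context-free). So L* is not a DCFL.

No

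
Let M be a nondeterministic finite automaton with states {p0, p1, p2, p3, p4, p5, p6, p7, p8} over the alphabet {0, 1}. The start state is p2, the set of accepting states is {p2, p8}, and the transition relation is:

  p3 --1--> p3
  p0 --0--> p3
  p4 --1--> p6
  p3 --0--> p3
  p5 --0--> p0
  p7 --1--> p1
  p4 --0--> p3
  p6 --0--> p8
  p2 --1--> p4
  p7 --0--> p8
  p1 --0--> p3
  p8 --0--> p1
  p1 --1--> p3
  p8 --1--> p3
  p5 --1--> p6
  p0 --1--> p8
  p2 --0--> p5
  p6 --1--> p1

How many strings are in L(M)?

4

The useful subgraph on states {p0, p2, p4, p5, p6, p8} is acyclic, so L(M) is finite; the longest accepting path visits 4 useful states, giving maximum string length 3.
Counting accepting paths from p2 by length: 1 of length 0, 3 of length 3. Total 4.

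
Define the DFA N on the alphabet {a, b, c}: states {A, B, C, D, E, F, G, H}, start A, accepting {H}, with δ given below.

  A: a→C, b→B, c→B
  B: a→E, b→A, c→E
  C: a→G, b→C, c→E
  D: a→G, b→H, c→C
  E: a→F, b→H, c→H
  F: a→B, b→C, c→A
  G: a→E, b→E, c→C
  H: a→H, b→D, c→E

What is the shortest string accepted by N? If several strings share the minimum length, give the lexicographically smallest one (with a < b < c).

A breadth-first search from A reaches an accepting state first via the path A → C → E → H on input acb.
No string of length < 3 is accepted (BFS exhausts all shorter strings without reaching an accepting state), and acb is the lexicographically least accepting string of length 3.

acb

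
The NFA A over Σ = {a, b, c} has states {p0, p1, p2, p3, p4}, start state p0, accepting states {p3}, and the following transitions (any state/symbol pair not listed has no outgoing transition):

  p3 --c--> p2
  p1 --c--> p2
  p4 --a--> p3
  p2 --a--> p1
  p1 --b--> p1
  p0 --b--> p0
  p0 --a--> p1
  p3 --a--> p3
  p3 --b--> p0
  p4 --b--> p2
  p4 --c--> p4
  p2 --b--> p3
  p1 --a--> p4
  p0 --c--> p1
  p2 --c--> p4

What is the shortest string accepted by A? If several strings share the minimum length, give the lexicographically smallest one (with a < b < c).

aaa

A breadth-first search from p0 reaches an accepting state first via the path p0 → p1 → p4 → p3 on input aaa.
No string of length < 3 is accepted (BFS exhausts all shorter strings without reaching an accepting state), and aaa is the lexicographically least accepting string of length 3.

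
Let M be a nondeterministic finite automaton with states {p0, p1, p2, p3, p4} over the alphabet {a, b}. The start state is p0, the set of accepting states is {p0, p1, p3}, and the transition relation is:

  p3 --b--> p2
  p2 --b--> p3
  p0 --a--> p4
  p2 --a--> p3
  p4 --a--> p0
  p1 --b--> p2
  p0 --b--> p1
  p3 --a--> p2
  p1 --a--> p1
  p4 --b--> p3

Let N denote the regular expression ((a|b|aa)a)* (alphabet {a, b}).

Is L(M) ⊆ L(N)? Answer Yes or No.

No

The string b is in L(M) but not in L(N).
So L(M) ⊄ L(N).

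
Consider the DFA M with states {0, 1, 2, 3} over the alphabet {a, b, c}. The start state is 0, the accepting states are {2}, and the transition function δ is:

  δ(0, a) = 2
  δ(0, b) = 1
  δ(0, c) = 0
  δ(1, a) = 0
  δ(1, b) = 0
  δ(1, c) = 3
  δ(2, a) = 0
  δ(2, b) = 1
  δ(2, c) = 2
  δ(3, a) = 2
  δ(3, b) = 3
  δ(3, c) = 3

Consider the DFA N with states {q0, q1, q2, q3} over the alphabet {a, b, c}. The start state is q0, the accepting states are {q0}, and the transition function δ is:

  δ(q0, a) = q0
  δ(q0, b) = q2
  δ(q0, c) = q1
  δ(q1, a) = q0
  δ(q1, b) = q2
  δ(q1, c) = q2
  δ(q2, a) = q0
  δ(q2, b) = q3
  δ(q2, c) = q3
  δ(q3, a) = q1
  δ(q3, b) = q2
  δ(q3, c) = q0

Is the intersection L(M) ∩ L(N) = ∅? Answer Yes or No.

The string a is accepted by both M and N.
Hence L(M) ∩ L(N) ≠ ∅.

No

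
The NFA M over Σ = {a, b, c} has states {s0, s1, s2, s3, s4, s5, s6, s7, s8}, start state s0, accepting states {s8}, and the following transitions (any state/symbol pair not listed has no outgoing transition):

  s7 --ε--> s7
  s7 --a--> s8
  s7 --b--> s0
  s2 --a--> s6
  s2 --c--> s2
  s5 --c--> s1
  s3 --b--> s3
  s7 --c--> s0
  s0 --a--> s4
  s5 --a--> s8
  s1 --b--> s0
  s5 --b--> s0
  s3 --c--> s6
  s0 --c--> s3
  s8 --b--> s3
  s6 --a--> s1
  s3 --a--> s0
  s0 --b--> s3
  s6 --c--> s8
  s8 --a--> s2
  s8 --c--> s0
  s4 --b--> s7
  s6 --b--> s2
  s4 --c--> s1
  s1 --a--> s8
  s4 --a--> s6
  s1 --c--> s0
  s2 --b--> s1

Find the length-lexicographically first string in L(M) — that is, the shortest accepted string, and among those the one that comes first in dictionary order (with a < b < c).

aac

A breadth-first search from s0 reaches an accepting state first via the path s0 → s4 → s6 → s8 on input aac.
No string of length < 3 is accepted (BFS exhausts all shorter strings without reaching an accepting state), and aac is the lexicographically least accepting string of length 3.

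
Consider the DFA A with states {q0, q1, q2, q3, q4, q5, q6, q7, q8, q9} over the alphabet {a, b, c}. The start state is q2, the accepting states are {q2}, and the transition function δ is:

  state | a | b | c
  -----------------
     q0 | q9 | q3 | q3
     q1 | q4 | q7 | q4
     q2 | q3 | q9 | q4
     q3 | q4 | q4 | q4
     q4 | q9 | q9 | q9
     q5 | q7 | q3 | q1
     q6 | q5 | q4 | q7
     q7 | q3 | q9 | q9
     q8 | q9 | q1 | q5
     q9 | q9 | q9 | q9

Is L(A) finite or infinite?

finite

The useful states (reachable from q2 and able to reach an accepting state) are {q2}.
Restricted to these states the transition graph has no cycle, so every accepting path has bounded length and L is finite.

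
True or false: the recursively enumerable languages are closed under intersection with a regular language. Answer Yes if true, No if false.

Yes

First check the input against a DFA for the regular language; if it passes, run the recogniser for L and accept when it does.
So the recursively enumerable languages are closed under intersection with a regular language.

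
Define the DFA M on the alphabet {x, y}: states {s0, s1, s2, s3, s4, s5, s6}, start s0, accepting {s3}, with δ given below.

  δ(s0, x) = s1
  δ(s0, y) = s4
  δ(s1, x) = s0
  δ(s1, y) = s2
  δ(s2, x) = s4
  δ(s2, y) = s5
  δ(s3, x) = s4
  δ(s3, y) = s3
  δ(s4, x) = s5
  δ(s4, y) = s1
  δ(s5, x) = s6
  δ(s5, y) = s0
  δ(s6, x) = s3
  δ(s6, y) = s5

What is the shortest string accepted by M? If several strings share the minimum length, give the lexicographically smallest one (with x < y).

A breadth-first search from s0 reaches an accepting state first via the path s0 → s4 → s5 → s6 → s3 on input yxxx.
No string of length < 4 is accepted (BFS exhausts all shorter strings without reaching an accepting state), and yxxx is the lexicographically least accepting string of length 4.

yxxx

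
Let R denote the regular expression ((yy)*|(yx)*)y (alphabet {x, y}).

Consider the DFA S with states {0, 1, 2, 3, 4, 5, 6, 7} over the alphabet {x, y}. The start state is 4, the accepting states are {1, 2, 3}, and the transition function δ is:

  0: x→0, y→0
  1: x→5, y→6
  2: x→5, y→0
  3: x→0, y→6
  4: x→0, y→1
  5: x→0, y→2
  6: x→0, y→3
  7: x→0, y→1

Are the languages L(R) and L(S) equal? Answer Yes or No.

Yes

Converting the expression R to a DFA (subset construction, then merging equivalent states) gives the minimal DFA with states {r0, r1, r2, r3, r4, r5, r6}, start state r0, accepting states {r2, r5, r6} and transitions r0: x→r1, y→r2; r1: x→r1, y→r1; r2: x→r3, y→r4; r3: x→r1, y→r5; r4: x→r1, y→r6; r5: x→r3, y→r1; r6: x→r1, y→r4.
Exploring the product automaton R × S from the start pair (r0, 4), following both machines on each input symbol, reaches 7 state pairs: (r0, 4), (r1, 0), (r2, 1), (r3, 5), (r4, 6), (r5, 2), (r6, 3).
R accepts in {r2, r5, r6} and S accepts in {1, 2, 3}. In every reachable pair the two components are either both accepting — (r2, 1), (r5, 2), (r6, 3) — or both non-accepting, so no string is accepted by exactly one of the machines: L(R) \ L(S) and L(S) \ L(R) are both empty.
Hence every string is accepted by R iff it is accepted by S, and the two languages coincide.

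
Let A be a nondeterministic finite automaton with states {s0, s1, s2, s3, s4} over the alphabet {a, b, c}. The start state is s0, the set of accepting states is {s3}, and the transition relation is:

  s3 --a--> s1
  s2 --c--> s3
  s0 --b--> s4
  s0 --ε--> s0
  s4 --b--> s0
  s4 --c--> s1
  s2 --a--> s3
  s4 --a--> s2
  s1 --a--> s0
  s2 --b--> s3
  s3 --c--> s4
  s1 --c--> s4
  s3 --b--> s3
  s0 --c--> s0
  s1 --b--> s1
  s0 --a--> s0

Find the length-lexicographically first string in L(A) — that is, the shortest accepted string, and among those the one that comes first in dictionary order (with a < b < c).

A breadth-first search from s0 reaches an accepting state first via the path s0 → s4 → s2 → s3 on input baa.
No string of length < 3 is accepted (BFS exhausts all shorter strings without reaching an accepting state), and baa is the lexicographically least accepting string of length 3.

baa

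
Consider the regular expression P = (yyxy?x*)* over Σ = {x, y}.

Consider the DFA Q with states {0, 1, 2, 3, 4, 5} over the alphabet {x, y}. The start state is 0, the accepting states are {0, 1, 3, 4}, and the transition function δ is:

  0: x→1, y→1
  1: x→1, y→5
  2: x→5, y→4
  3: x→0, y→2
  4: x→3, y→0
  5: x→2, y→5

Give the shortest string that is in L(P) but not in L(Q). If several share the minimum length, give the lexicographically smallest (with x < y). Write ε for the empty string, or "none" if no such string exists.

The string yyx is accepted by P but not by Q.
No shorter string lies in the difference, and yyx is the lexicographically first length-3 string in L(P) \ L(Q).

yyx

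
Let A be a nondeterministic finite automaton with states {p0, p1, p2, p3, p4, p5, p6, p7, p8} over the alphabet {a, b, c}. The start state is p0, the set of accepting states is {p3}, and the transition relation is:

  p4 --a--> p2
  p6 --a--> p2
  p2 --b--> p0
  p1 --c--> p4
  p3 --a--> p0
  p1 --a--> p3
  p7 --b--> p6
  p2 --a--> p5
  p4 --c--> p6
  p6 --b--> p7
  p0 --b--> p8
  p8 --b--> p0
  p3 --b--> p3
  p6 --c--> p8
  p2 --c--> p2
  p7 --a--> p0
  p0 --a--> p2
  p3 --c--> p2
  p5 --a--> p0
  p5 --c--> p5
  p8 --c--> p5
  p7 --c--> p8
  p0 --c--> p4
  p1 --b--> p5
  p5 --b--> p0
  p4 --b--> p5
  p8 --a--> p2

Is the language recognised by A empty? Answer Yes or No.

The states reachable from the start state are {p0, p2, p4, p5, p6, p7, p8}.
None of the accepting states {p3} is reachable, so no string is accepted and L(A) = ∅.

Yes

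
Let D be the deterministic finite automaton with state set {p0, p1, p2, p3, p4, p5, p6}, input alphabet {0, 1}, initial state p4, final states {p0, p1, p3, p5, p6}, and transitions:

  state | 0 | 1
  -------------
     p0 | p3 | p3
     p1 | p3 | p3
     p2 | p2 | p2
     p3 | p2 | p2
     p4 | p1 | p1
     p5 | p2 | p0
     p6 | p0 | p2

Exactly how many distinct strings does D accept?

6

The useful subgraph on states {p1, p3, p4} is acyclic, so L(D) is finite; the longest accepting path visits 3 useful states, giving maximum string length 2.
Counting accepting paths from p4 by length: 2 of length 1, 4 of length 2. Total 6.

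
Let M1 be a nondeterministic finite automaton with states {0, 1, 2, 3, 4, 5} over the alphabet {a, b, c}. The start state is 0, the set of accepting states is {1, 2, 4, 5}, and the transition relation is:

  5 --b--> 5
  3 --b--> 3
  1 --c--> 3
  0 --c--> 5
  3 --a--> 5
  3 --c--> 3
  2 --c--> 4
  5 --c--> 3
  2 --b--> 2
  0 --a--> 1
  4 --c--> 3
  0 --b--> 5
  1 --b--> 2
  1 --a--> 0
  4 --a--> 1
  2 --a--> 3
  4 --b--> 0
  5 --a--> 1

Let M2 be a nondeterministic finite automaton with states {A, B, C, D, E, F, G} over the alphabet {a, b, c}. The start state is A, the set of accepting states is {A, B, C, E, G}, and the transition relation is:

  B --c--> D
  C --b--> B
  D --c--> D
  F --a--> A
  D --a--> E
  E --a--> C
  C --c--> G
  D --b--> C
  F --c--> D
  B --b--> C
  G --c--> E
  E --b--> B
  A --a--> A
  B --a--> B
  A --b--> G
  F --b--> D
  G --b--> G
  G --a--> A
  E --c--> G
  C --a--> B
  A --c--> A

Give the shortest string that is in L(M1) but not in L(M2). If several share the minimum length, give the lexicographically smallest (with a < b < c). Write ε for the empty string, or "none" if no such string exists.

abcbc

The string abcbc is accepted by M1 but not by M2.
No shorter string lies in the difference, and abcbc is the lexicographically first length-5 string in L(M1) \ L(M2).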